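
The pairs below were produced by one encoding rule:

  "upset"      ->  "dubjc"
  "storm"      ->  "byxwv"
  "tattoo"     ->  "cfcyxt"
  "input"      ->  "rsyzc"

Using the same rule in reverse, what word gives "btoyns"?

soften

A repeating key of period 2 is used — shifts +9, +5 over and over.
Undoing it on btoyns: b−9=s, t−5=o, o−9=f, y−5=t, n−9=e, s−5=n.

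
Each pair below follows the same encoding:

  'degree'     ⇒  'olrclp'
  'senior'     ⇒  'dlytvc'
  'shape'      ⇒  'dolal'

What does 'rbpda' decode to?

Shifts by position in degree: pos 0: d→o (+11), pos 1: e→l (+7), pos 2: g→r (+11), pos 3: r→c (+11), pos 4: e→l (+7), pos 5: e→p (+11) — repeating every 3. It's a Vigenère-style cipher with numeric key [11,7,11]: position i shifts by key[i mod 3].
Reversing it on rbpda: r−11=g, b−7=u, p−11=e, d−11=s, a−7=t.

guest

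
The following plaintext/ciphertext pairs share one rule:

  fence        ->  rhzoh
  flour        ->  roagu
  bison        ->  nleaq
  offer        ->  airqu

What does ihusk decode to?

weigh

The shifts repeat in a cycle of length 3: positions 0,1,… shift by +12, +3, +12, then the pattern repeats.
Decoding ihusk: i−12=w, h−3=e, u−12=i, s−12=g, k−3=h.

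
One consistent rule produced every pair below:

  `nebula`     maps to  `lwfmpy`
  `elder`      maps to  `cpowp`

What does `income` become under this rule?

pxznyt

The word is reversed, then every letter is shifted forward by 11.
Applying it to income: reverse → emocni; then shift: e+11=p, m+11=x, o+11=z, c+11=n, n+11=y, i+11=t.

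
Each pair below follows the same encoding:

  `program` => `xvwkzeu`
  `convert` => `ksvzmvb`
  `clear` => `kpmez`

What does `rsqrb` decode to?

joint

Shifts by position in program: pos 0: p→x (+8), pos 1: r→v (+4), pos 2: o→w (+8), pos 3: g→k (+4) — repeating every 2. The shifts repeat in a cycle of length 2: positions 0,1,… shift by +8, +4, then the pattern repeats.
Decoding rsqrb: r−8=j, s−4=o, q−8=i, r−4=n, b−8=t.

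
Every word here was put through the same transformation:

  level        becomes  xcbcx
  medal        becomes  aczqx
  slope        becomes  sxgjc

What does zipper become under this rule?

Treating letters as 0–25, the rule is x ↦ 3x + 16 (mod 26).
Applying it to zipper: z(25)→3·25+16≡13=n; i(8)→3·8+16≡14=o; p(15)→3·15+16≡9=j; p(15)→3·15+16≡9=j; e(4)→3·4+16≡2=c; r(17)→3·17+16≡15=p (all mod 26).

nojjcp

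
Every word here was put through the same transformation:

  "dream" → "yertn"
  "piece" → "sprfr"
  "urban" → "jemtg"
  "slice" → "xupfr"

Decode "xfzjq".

d(3)→y(24) and r(17)→e(4) fit y≡19x+19 (mod 26); the inverse of 19 mod 26 is 11. Treating letters as 0–25, the rule is x ↦ 19x + 19 (mod 26).
Undoing it on xfzjq: x(23)→11·(23−19)≡18=s; f(5)→11·(5−19)≡2=c; z(25)→11·(25−19)≡14=o; j(9)→11·(9−19)≡20=u; q(16)→11·(16−19)≡19=t (all mod 26).

scout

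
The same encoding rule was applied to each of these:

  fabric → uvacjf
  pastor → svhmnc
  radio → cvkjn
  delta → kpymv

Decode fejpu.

chief

f(5)→u(20) and a(0)→v(21) fit y≡5x+21 (mod 26); the inverse of 5 mod 26 is 21. This is an affine cipher: with a=0,…,z=25, each position x becomes (5x+21) mod 26.
Undoing it on fejpu: f(5)→21·(5−21)≡2=c; e(4)→21·(4−21)≡7=h; j(9)→21·(9−21)≡8=i; p(15)→21·(15−21)≡4=e; u(20)→21·(20−21)≡5=f (all mod 26).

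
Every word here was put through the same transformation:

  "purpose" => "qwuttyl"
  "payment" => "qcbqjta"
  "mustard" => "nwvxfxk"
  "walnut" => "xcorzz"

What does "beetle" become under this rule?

cghxqk

The shift increases by 1 at each position, starting from +1: 1, 2, 3, ….
On beetle: b+1=c, e+2=g, e+3=h, t+4=x, l+5=q, e+6=k.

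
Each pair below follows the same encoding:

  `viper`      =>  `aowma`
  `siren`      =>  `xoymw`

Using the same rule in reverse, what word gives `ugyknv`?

parcel

Letter i (0-indexed) is shifted by i+5, so successive shifts are 5, 6, 7, ….
Reversing it on ugyknv: u−5=p, g−6=a, y−7=r, k−8=c, n−9=e, v−10=l.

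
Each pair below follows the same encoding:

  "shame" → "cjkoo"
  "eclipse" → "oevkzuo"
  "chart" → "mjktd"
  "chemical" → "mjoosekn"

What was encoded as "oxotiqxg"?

everyone

Shifts by position in shame: pos 0: s→c (+10), pos 1: h→j (+2), pos 2: a→k (+10), pos 3: m→o (+2) — repeating every 2. It's a Vigenère-style cipher with numeric key [10,2]: position i shifts by key[i mod 2].
Undoing it on oxotiqxg: o−10=e, x−2=v, o−10=e, t−2=r, i−10=y, q−2=o, x−10=n, g−2=e.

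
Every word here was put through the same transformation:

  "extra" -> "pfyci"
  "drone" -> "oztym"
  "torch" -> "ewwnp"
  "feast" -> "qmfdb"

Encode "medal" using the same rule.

xmilt

Shifts by position in extra: pos 0: e→p (+11), pos 1: x→f (+8), pos 2: t→y (+5), pos 3: r→c (+11), pos 4: a→i (+8) — repeating every 3. It's a Vigenère-style cipher with numeric key [11,8,5]: position i shifts by key[i mod 3].
On medal: m+11=x, e+8=m, d+5=i, a+11=l, l+8=t.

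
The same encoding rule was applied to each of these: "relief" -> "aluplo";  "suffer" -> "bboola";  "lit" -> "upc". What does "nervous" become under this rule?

Vowels shift forward by 7 and consonants shift forward by 9.
Applying it to nervous: n(cons)+9=w, e(vowel)+7=l, r(cons)+9=a, v(cons)+9=e, o(vowel)+7=v, u(vowel)+7=b, s(cons)+9=b.

wlaevbb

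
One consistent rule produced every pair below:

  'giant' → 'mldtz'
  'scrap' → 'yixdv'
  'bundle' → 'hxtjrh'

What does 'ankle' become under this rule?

dtqrh

Vowels shift forward by 3 and consonants shift forward by 6.
On ankle: a(vowel)+3=d, n(cons)+6=t, k(cons)+6=q, l(cons)+6=r, e(vowel)+3=h.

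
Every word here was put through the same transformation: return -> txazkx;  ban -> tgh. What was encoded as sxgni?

charm

The output letters match the input read backwards, each shifted +6: return reversed is nruter. Two steps: reverse the string, then apply a Caesar shift of +6.
Undoing it on sxgni: shift back: s−6=m, x−6=r, g−6=a, n−6=h, i−6=c → mrahc; then reverse → charm.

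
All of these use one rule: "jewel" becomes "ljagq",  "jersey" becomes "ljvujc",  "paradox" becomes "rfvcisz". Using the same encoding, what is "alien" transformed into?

cqmgs

Shifts by position in jewel: pos 0: j→l (+2), pos 1: e→j (+5), pos 2: w→a (+4), pos 3: e→g (+2), pos 4: l→q (+5) — repeating every 3. The shifts repeat in a cycle of length 3: positions 0,1,… shift by +2, +5, +4, then the pattern repeats.
Applying it to alien: a+2=c, l+5=q, i+4=m, e+2=g, n+5=s.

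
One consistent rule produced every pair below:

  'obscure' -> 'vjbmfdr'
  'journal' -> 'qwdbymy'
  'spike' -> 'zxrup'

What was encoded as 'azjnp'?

In obscure: o→v is +7, b→j is +8, s→b is +9, c→m is +10 — the shift increases by 1 each position. Letter i (0-indexed) is shifted by i+7, so successive shifts are 7, 8, 9, ….
Decoding azjnp: a−7=t, z−8=r, j−9=a, n−10=d, p−11=e.

trade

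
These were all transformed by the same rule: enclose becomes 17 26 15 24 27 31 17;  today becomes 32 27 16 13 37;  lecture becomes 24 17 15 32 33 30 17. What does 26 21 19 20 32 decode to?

night

e is letter #5 and maps to 17: an offset of 12. The number is (letter's place in the alphabet, a=1) + 12.
Decoding 26 21 19 20 32: 26→(26−12)÷1=14=n, 21→(21−12)÷1=9=i, 19→(19−12)÷1=7=g, 20→(20−12)÷1=8=h, 32→(32−12)÷1=20=t.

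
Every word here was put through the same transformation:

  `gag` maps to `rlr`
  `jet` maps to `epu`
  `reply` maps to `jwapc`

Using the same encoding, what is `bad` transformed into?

The output letters match the input read backwards, each shifted +11: gag reversed is gag. Two steps: reverse the string, then apply a Caesar shift of +11.
For bad: reverse → dab; then shift: d+11=o, a+11=l, b+11=m.

olm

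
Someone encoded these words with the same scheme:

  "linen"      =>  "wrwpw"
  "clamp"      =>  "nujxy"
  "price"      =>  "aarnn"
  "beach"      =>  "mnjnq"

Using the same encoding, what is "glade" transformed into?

rujon

Shifts by position in linen: pos 0: l→w (+11), pos 1: i→r (+9), pos 2: n→w (+9), pos 3: e→p (+11), pos 4: n→w (+9) — repeating every 3. It's a Vigenère-style cipher with numeric key [11,9,9]: position i shifts by key[i mod 3].
On glade: g+11=r, l+9=u, a+9=j, d+11=o, e+9=n.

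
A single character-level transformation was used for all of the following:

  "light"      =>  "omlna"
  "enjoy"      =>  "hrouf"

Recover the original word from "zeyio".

In light: l→o is +3, i→m is +4, g→l is +5, h→n is +6 — the shift increases by 1 each position. Each letter shifts forward by (position + 3), i.e. 3, 4, 5, … — the shift grows by one for each successive letter.
Reversing it on zeyio: z−3=w, e−4=a, y−5=t, i−6=c, o−7=h.

watch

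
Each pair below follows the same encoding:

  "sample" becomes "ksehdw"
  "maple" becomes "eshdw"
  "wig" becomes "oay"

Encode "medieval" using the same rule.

ewvawnsd

Compare letters: s→k is +18, a→s is +18, m→e is +18 — a constant shift. Every letter moves 18 places later in the alphabet, wrapping around z→a.
For medieval: m+18=e, e+18=w, d+18=v, i+18=a, e+18=w, v+18=n, a+18=s, l+18=d.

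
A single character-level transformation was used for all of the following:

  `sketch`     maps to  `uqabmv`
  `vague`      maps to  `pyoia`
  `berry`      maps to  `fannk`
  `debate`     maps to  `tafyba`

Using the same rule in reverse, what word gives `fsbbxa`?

bottle

s(18)→u(20) and k(10)→q(16) fit y≡7x+24 (mod 26); the inverse of 7 mod 26 is 15. Treating letters as 0–25, the rule is x ↦ 7x + 24 (mod 26).
Reversing it on fsbbxa: f(5)→15·(5−24)≡1=b; s(18)→15·(18−24)≡14=o; b(1)→15·(1−24)≡19=t; b(1)→15·(1−24)≡19=t; x(23)→15·(23−24)≡11=l; a(0)→15·(0−24)≡4=e (all mod 26).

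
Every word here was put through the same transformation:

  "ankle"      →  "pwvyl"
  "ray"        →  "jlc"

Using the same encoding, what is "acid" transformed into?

The word is reversed, then every letter is shifted forward by 11.
For acid: reverse → dica; then shift: d+11=o, i+11=t, c+11=n, a+11=l.

otnl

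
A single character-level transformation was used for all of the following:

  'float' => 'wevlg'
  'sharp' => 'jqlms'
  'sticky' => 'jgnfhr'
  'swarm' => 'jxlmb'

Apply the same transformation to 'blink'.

f(5)→w(22) and l(11)→e(4) fit y≡23x+11 (mod 26); the inverse of 23 mod 26 is 17. Treating letters as 0–25, the rule is x ↦ 23x + 11 (mod 26).
On blink: b(1)→23·1+11≡8=i; l(11)→23·11+11≡4=e; i(8)→23·8+11≡13=n; n(13)→23·13+11≡24=y; k(10)→23·10+11≡7=h (all mod 26).

ienyh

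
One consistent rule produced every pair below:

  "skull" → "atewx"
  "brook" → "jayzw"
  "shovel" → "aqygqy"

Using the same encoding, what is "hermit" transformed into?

pnbxug

In skull: s→a is +8, k→t is +9, u→e is +10, l→w is +11 — the shift increases by 1 each position. Letter i (0-indexed) is shifted by i+8, so successive shifts are 8, 9, 10, ….
On hermit: h+8=p, e+9=n, r+10=b, m+11=x, i+12=u, t+13=g.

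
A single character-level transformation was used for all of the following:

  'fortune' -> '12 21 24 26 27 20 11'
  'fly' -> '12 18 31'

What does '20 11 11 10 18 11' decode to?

needle

Letters become their 1-based position plus 6 (so a→7, b→8, …).
Undoing it on 20 11 11 10 18 11: 20→(20−6)÷1=14=n, 11→(11−6)÷1=5=e, 11→(11−6)÷1=5=e, 10→(10−6)÷1=4=d, 18→(18−6)÷1=12=l, 11→(11−6)÷1=5=e.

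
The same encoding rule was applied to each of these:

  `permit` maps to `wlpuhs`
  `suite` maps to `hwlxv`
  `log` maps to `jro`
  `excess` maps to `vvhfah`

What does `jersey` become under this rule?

bhvuhm

Two steps: reverse the string, then apply a Caesar shift of +3.
Applying it to jersey: reverse → yesrej; then shift: y+3=b, e+3=h, s+3=v, r+3=u, e+3=h, j+3=m.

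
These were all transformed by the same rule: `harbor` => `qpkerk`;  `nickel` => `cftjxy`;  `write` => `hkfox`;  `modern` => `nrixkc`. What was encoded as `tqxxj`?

h(7)→q(16) and a(0)→p(15) fit y≡15x+15 (mod 26); the inverse of 15 mod 26 is 7. This is an affine cipher: with a=0,…,z=25, each position x becomes (15x+15) mod 26.
Reversing it on tqxxj: t(19)→7·(19−15)≡2=c; q(16)→7·(16−15)≡7=h; x(23)→7·(23−15)≡4=e; x(23)→7·(23−15)≡4=e; j(9)→7·(9−15)≡10=k (all mod 26).

cheek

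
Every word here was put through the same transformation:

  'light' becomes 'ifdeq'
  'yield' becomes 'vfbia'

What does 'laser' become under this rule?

Each letter is shifted forward by 23 in the alphabet (a Caesar shift of +23).
For laser: l+23=i, a+23=x, s+23=p, e+23=b, r+23=o.

ixpbo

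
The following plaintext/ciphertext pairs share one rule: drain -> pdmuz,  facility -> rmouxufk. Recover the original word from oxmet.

clash

Compare letters: d→p is +12, r→d is +12, a→m is +12 — a constant shift. Every letter moves 12 places later in the alphabet, wrapping around z→a.
Reversing it on oxmet: o−12=c, x−12=l, m−12=a, e−12=s, t−12=h.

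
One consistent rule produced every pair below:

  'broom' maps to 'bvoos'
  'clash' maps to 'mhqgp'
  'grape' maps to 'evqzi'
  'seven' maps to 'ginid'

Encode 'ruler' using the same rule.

vchiv

b(1)→b(1) and r(17)→v(21) fit y≡11x+16 (mod 26); the inverse of 11 mod 26 is 19. This is an affine cipher: with a=0,…,z=25, each position x becomes (11x+16) mod 26.
Applying it to ruler: r(17)→11·17+16≡21=v; u(20)→11·20+16≡2=c; l(11)→11·11+16≡7=h; e(4)→11·4+16≡8=i; r(17)→11·17+16≡21=v (all mod 26).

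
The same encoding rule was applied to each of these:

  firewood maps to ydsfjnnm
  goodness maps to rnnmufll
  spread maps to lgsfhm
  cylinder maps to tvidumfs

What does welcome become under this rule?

f(5)→y(24) and i(8)→d(3) fit y≡19x+7 (mod 26); the inverse of 19 mod 26 is 11. Each letter's alphabet position (a=0..z=25) is mapped through 19·x+7 mod 26 — an affine cipher.
For welcome: w(22)→19·22+7≡9=j; e(4)→19·4+7≡5=f; l(11)→19·11+7≡8=i; c(2)→19·2+7≡19=t; o(14)→19·14+7≡13=n; m(12)→19·12+7≡1=b; e(4)→19·4+7≡5=f (all mod 26).

jfitnbf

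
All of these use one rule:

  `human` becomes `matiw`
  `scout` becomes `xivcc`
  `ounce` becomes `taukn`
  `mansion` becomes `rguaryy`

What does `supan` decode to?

In human: h→m is +5, u→a is +6, m→t is +7, a→i is +8 — the shift increases by 1 each position. The shift increases by 1 at each position, starting from +5: 5, 6, 7, ….
Undoing it on supan: s−5=n, u−6=o, p−7=i, a−8=s, n−9=e.

noise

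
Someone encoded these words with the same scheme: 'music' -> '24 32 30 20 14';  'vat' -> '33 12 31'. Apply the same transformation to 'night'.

m is letter #13 and maps to 24: an offset of 11. Each letter is replaced by its alphabet position (a=1..z=26) + 11.
For night: n=14→25, i=9→20, g=7→18, h=8→19, t=20→31.

25 20 18 19 31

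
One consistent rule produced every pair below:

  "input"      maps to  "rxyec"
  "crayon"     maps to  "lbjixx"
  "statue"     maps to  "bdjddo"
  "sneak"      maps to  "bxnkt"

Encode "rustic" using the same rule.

aebdrm

Shifts by position in input: pos 0: i→r (+9), pos 1: n→x (+10), pos 2: p→y (+9), pos 3: u→e (+10) — repeating every 2. It's a Vigenère-style cipher with numeric key [9,10]: position i shifts by key[i mod 2].
On rustic: r+9=a, u+10=e, s+9=b, t+10=d, i+9=r, c+10=m.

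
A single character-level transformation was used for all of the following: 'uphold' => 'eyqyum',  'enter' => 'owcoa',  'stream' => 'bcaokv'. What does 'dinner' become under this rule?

mswwoa

The shift depends on letter class: consonant p→y is +9, but vowel u→e is +10. Vowels shift forward by 10 and consonants shift forward by 9.
On dinner: d(cons)+9=m, i(vowel)+10=s, n(cons)+9=w, n(cons)+9=w, e(vowel)+10=o, r(cons)+9=a.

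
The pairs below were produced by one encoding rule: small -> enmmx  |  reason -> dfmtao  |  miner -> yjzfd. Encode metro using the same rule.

Shifts by position in small: pos 0: s→e (+12), pos 1: m→n (+1), pos 2: a→m (+12), pos 3: l→m (+1) — repeating every 2. The shifts repeat in a cycle of length 2: positions 0,1,… shift by +12, +1, then the pattern repeats.
Applying it to metro: m+12=y, e+1=f, t+12=f, r+1=s, o+12=a.

yffsa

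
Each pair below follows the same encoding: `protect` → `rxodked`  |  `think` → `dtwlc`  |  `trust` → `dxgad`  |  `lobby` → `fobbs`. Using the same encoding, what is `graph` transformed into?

qxyrt

p(15)→r(17) and r(17)→x(23) fit y≡3x+24 (mod 26); the inverse of 3 mod 26 is 9. This is an affine cipher: with a=0,…,z=25, each position x becomes (3x+24) mod 26.
On graph: g(6)→3·6+24≡16=q; r(17)→3·17+24≡23=x; a(0)→3·0+24≡24=y; p(15)→3·15+24≡17=r; h(7)→3·7+24≡19=t (all mod 26).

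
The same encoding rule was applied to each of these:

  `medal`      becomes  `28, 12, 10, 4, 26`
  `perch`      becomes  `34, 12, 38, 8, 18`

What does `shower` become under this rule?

With a=1..z=26, the number is 2·pos + 2.
On shower: s=19→40, h=8→18, o=15→32, w=23→48, e=5→12, r=18→38.

40, 18, 32, 48, 12, 38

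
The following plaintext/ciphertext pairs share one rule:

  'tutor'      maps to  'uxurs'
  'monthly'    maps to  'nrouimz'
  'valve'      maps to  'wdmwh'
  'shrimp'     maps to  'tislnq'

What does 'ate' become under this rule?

duh

The shift depends on letter class: consonant t→u is +1, but vowel u→x is +3. The rule splits by letter class: vowels +3, consonants +1.
On ate: a(vowel)+3=d, t(cons)+1=u, e(vowel)+3=h.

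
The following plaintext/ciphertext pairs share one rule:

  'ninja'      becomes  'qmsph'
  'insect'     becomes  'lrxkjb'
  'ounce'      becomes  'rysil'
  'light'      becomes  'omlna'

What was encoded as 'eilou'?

begin

In ninja: n→q is +3, i→m is +4, n→s is +5, j→p is +6 — the shift increases by 1 each position. Each letter shifts forward by (position + 3), i.e. 3, 4, 5, … — the shift grows by one for each successive letter.
Decoding eilou: e−3=b, i−4=e, l−5=g, o−6=i, u−7=n.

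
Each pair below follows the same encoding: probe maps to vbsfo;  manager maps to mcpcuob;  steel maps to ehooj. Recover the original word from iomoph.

cement

This is an affine cipher: with a=0,…,z=25, each position x becomes (3x+2) mod 26.
Reversing it on iomoph: i(8)→9·(8−2)≡2=c; o(14)→9·(14−2)≡4=e; m(12)→9·(12−2)≡12=m; o(14)→9·(14−2)≡4=e; p(15)→9·(15−2)≡13=n; h(7)→9·(7−2)≡19=t (all mod 26).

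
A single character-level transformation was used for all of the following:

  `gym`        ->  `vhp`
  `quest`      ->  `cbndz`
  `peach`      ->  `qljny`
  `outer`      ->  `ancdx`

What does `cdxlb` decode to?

Two steps: reverse the string, then apply a Caesar shift of +9.
Decoding cdxlb: shift back: c−9=t, d−9=u, x−9=o, l−9=c, b−9=s → tuocs; then reverse → scout.

scout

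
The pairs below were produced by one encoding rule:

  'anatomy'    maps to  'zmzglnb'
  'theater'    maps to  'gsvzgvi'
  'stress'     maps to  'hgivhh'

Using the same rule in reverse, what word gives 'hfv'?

sue

Each pair mirrors across the alphabet (a↔z, n↔m, a↔z): positions sum to 25. This is the alphabet-reversal cipher (Atbash): a becomes z, b becomes y, etc.
Decoding hfv: h↔s, f↔u, v↔e.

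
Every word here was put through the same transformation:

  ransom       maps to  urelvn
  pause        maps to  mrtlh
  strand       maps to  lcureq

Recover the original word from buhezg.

r(17)→u(20) and a(0)→r(17) fit y≡17x+17 (mod 26); the inverse of 17 mod 26 is 23. Each letter's alphabet position (a=0..z=25) is mapped through 17·x+17 mod 26 — an affine cipher.
Decoding buhezg: b(1)→23·(1−17)≡22=w; u(20)→23·(20−17)≡17=r; h(7)→23·(7−17)≡4=e; e(4)→23·(4−17)≡13=n; z(25)→23·(25−17)≡2=c; g(6)→23·(6−17)≡7=h (all mod 26).

wrench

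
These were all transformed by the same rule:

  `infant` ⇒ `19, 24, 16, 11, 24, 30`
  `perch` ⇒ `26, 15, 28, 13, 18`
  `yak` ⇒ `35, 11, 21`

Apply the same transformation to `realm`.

28, 15, 11, 22, 23

Letters become their 1-based position plus 10 (so a→11, b→12, …).
On realm: r=18→28, e=5→15, a=1→11, l=12→22, m=13→23.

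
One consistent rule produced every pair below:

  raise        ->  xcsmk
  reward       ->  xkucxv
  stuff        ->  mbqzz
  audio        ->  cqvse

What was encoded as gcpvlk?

Each letter's alphabet position (a=0..z=25) is mapped through 15·x+2 mod 26 — an affine cipher.
Undoing it on gcpvlk: g(6)→7·(6−2)≡2=c; c(2)→7·(2−2)≡0=a; p(15)→7·(15−2)≡13=n; v(21)→7·(21−2)≡3=d; l(11)→7·(11−2)≡11=l; k(10)→7·(10−2)≡4=e (all mod 26).

candle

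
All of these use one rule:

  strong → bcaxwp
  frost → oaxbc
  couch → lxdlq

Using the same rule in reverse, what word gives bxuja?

solar

It's a constant shift of +9 (ROT9).
Reversing it on bxuja: b−9=s, x−9=o, u−9=l, j−9=a, a−9=r.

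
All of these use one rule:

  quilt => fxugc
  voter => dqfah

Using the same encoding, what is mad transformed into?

The output letters match the input read backwards, each shifted +12: quilt reversed is tliuq. Read the word backwards and shift each letter +12.
On mad: reverse → dam; then shift: d+12=p, a+12=m, m+12=y.

pmy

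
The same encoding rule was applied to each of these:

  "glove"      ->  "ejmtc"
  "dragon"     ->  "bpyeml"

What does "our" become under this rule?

msp

Compare letters: g→e is +24, l→j is +24, o→m is +24 — a constant shift. Each letter is shifted forward by 24 in the alphabet (a Caesar shift of +24).
Applying it to our: o+24=m, u+24=s, r+24=p.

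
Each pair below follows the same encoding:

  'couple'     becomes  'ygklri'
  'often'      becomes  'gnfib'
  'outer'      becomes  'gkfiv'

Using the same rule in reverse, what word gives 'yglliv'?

c(2)→y(24) and o(14)→g(6) fit y≡5x+14 (mod 26); the inverse of 5 mod 26 is 21. Treating letters as 0–25, the rule is x ↦ 5x + 14 (mod 26).
Undoing it on yglliv: y(24)→21·(24−14)≡2=c; g(6)→21·(6−14)≡14=o; l(11)→21·(11−14)≡15=p; l(11)→21·(11−14)≡15=p; i(8)→21·(8−14)≡4=e; v(21)→21·(21−14)≡17=r (all mod 26).

copper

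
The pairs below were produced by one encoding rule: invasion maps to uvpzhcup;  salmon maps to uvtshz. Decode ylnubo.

hunger

The output letters match the input read backwards, each shifted +7: invasion reversed is noisavni. Read the word backwards and shift each letter +7.
Undoing it on ylnubo: shift back: y−7=r, l−7=e, n−7=g, u−7=n, b−7=u, o−7=h → regnuh; then reverse → hunger.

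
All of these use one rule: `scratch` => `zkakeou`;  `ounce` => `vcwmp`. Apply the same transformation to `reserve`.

In scratch: s→z is +7, c→k is +8, r→a is +9, a→k is +10 — the shift increases by 1 each position. Each letter shifts forward by (position + 7), i.e. 7, 8, 9, … — the shift grows by one for each successive letter.
On reserve: r+7=y, e+8=m, s+9=b, e+10=o, r+11=c, v+12=h, e+13=r.

ymbochr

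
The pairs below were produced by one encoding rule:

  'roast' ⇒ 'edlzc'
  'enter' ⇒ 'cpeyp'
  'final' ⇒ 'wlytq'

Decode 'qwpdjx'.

Two steps: reverse the string, then apply a Caesar shift of +11.
Decoding qwpdjx: shift back: q−11=f, w−11=l, p−11=e, d−11=s, j−11=y, x−11=m → flesym; then reverse → myself.

myself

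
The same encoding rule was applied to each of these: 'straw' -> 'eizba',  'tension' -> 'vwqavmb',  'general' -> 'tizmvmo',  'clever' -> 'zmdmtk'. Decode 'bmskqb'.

The output letters match the input read backwards, each shifted +8: straw reversed is warts. The word is reversed, then every letter is shifted forward by 8.
Reversing it on bmskqb: shift back: b−8=t, m−8=e, s−8=k, k−8=c, q−8=i, b−8=t → tekcit; then reverse → ticket.

ticket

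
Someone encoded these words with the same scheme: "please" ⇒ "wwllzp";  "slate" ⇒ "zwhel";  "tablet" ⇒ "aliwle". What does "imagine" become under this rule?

pxhrpyl

It's a Vigenère-style cipher with numeric key [7,11]: position i shifts by key[i mod 2].
For imagine: i+7=p, m+11=x, a+7=h, g+11=r, i+7=p, n+11=y, e+7=l.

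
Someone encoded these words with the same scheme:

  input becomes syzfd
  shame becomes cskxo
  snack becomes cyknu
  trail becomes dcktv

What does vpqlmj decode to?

legacy

A repeating key of period 2 is used — shifts +10, +11 over and over.
Undoing it on vpqlmj: v−10=l, p−11=e, q−10=g, l−11=a, m−10=c, j−11=y.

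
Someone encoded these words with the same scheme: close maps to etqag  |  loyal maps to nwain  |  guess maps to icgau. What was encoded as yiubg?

The shifts repeat in a cycle of length 2: positions 0,1,… shift by +2, +8, then the pattern repeats.
Decoding yiubg: y−2=w, i−8=a, u−2=s, b−8=t, g−2=e.

waste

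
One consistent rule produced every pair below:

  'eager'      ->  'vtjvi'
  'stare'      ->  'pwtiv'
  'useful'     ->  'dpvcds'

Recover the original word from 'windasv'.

e(4)→v(21) and a(0)→t(19) fit y≡7x+19 (mod 26); the inverse of 7 mod 26 is 15. Treating letters as 0–25, the rule is x ↦ 7x + 19 (mod 26).
Reversing it on windasv: w(22)→15·(22−19)≡19=t; i(8)→15·(8−19)≡17=r; n(13)→15·(13−19)≡14=o; d(3)→15·(3−19)≡20=u; a(0)→15·(0−19)≡1=b; s(18)→15·(18−19)≡11=l; v(21)→15·(21−19)≡4=e (all mod 26).

trouble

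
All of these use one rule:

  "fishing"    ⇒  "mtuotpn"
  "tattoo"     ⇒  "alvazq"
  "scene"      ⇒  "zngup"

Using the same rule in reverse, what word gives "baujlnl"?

upscale

It's a Vigenère-style cipher with numeric key [7,11,2]: position i shifts by key[i mod 3].
Undoing it on baujlnl: b−7=u, a−11=p, u−2=s, j−7=c, l−11=a, n−2=l, l−7=e.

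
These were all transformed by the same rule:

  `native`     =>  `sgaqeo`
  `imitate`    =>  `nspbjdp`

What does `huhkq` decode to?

In native: n→s is +5, a→g is +6, t→a is +7, i→q is +8 — the shift increases by 1 each position. Each letter shifts forward by (position + 5), i.e. 5, 6, 7, … — the shift grows by one for each successive letter.
Reversing it on huhkq: h−5=c, u−6=o, h−7=a, k−8=c, q−9=h.

coach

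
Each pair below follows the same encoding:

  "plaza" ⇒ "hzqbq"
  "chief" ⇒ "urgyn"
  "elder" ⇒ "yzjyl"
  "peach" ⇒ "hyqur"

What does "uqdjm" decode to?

candy

This is an affine cipher: with a=0,…,z=25, each position x becomes (15x+16) mod 26.
Undoing it on uqdjm: u(20)→7·(20−16)≡2=c; q(16)→7·(16−16)≡0=a; d(3)→7·(3−16)≡13=n; j(9)→7·(9−16)≡3=d; m(12)→7·(12−16)≡24=y (all mod 26).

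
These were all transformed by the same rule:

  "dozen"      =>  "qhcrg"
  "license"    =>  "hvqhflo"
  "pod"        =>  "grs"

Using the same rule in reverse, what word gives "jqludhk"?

The output letters match the input read backwards, each shifted +3: dozen reversed is nezod. Two steps: reverse the string, then apply a Caesar shift of +3.
Decoding jqludhk: shift back: j−3=g, q−3=n, l−3=i, u−3=r, d−3=a, h−3=e, k−3=h → gniraeh; then reverse → hearing.

hearing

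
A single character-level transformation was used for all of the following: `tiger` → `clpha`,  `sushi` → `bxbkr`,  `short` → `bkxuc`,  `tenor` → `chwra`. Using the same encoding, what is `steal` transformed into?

Shifts by position in tiger: pos 0: t→c (+9), pos 1: i→l (+3), pos 2: g→p (+9), pos 3: e→h (+3) — repeating every 2. The shifts repeat in a cycle of length 2: positions 0,1,… shift by +9, +3, then the pattern repeats.
For steal: s+9=b, t+3=w, e+9=n, a+3=d, l+9=u.

bwndu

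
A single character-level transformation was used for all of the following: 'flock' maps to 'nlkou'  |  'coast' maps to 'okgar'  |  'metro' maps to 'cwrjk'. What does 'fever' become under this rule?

nwzwj

f(5)→n(13) and l(11)→l(11) fit y≡17x+6 (mod 26); the inverse of 17 mod 26 is 23. Treating letters as 0–25, the rule is x ↦ 17x + 6 (mod 26).
Applying it to fever: f(5)→17·5+6≡13=n; e(4)→17·4+6≡22=w; v(21)→17·21+6≡25=z; e(4)→17·4+6≡22=w; r(17)→17·17+6≡9=j (all mod 26).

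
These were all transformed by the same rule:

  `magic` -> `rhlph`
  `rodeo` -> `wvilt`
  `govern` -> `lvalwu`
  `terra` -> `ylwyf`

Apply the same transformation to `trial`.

yynhq

Shifts by position in magic: pos 0: m→r (+5), pos 1: a→h (+7), pos 2: g→l (+5), pos 3: i→p (+7) — repeating every 2. It's a Vigenère-style cipher with numeric key [5,7]: position i shifts by key[i mod 2].
On trial: t+5=y, r+7=y, i+5=n, a+7=h, l+5=q.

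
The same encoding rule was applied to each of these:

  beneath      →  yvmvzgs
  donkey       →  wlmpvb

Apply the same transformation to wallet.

Each pair mirrors across the alphabet (b↔y, e↔v, n↔m): positions sum to 25. This is the alphabet-reversal cipher (Atbash): a becomes z, b becomes y, etc.
For wallet: w↔d, a↔z, l↔o, l↔o, e↔v, t↔g.

dzoovg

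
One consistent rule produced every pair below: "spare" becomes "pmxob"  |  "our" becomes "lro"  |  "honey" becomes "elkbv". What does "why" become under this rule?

Compare letters: s→p is +23, p→m is +23, a→x is +23 — a constant shift. Every letter moves 23 places later in the alphabet, wrapping around z→a.
Applying it to why: w+23=t, h+23=e, y+23=v.

tev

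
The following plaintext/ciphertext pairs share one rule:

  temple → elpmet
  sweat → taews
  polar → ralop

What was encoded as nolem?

The output letters match the input read backwards: temple reversed is elpmet. It's just the letters in reverse order.
Undoing it on nolem: then reverse → melon.

melon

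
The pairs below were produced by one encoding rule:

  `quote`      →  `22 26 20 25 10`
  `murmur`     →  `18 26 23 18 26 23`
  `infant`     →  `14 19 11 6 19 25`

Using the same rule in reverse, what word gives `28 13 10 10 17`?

q is letter #17 and maps to 22: an offset of 5. Letters become their 1-based position plus 5 (so a→6, b→7, …).
Decoding 28 13 10 10 17: 28→(28−5)÷1=23=w, 13→(13−5)÷1=8=h, 10→(10−5)÷1=5=e, 10→(10−5)÷1=5=e, 17→(17−5)÷1=12=l.

wheel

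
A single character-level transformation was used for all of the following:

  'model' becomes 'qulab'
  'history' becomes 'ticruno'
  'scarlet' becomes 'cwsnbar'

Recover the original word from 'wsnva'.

m(12)→q(16) and o(14)→u(20) fit y≡15x+18 (mod 26); the inverse of 15 mod 26 is 7. This is an affine cipher: with a=0,…,z=25, each position x becomes (15x+18) mod 26.
Undoing it on wsnva: w(22)→7·(22−18)≡2=c; s(18)→7·(18−18)≡0=a; n(13)→7·(13−18)≡17=r; v(21)→7·(21−18)≡21=v; a(0)→7·(0−18)≡4=e (all mod 26).

carve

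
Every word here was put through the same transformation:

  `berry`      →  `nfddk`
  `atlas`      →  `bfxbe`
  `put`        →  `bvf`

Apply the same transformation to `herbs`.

The shift depends on letter class: consonant b→n is +12, but vowel e→f is +1. Two shifts are in play — +1 for a/e/i/o/u, +12 for every other letter.
For herbs: h(cons)+12=t, e(vowel)+1=f, r(cons)+12=d, b(cons)+12=n, s(cons)+12=e.

tfdne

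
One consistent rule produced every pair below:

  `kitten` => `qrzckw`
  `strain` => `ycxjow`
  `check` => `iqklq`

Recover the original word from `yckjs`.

steam

The shifts repeat in a cycle of length 2: positions 0,1,… shift by +6, +9, then the pattern repeats.
Decoding yckjs: y−6=s, c−9=t, k−6=e, j−9=a, s−6=m.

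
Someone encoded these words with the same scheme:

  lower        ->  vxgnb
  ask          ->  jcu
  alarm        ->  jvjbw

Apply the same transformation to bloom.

The shift depends on letter class: consonant l→v is +10, but vowel o→x is +9. The rule splits by letter class: vowels +9, consonants +10.
On bloom: b(cons)+10=l, l(cons)+10=v, o(vowel)+9=x, o(vowel)+9=x, m(cons)+10=w.

lvxxw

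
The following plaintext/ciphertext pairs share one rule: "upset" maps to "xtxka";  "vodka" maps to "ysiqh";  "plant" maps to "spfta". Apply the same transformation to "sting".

In upset: u→x is +3, p→t is +4, s→x is +5, e→k is +6 — the shift increases by 1 each position. Letter i (0-indexed) is shifted by i+3, so successive shifts are 3, 4, 5, ….
On sting: s+3=v, t+4=x, i+5=n, n+6=t, g+7=n.

vxntn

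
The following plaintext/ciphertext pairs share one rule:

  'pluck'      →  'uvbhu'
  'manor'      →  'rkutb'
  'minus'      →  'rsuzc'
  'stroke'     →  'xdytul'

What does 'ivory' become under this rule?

nfvwi

Shifts by position in pluck: pos 0: p→u (+5), pos 1: l→v (+10), pos 2: u→b (+7), pos 3: c→h (+5), pos 4: k→u (+10) — repeating every 3. The shifts repeat in a cycle of length 3: positions 0,1,… shift by +5, +10, +7, then the pattern repeats.
For ivory: i+5=n, v+10=f, o+7=v, r+5=w, y+10=i.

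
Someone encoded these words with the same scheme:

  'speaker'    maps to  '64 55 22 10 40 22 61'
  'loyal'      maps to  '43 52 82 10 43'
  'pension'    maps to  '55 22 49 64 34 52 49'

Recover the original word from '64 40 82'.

sky

s(#19)→64 and p(#16)→55: differences scale by 3, so n = 3·pos + 7. Each letter becomes 3×(its alphabet position, a=1..z=26) + 7.
Decoding 64 40 82: 64→(64−7)÷3=19=s, 40→(40−7)÷3=11=k, 82→(82−7)÷3=25=y.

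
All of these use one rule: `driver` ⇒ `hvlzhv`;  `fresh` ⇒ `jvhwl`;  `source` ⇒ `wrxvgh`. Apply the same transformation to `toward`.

xradvh

Two shifts are in play — +3 for a/e/i/o/u, +4 for every other letter.
Applying it to toward: t(cons)+4=x, o(vowel)+3=r, w(cons)+4=a, a(vowel)+3=d, r(cons)+4=v, d(cons)+4=h.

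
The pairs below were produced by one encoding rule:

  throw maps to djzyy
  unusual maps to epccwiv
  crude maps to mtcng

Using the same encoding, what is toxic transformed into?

Shifts by position in throw: pos 0: t→d (+10), pos 1: h→j (+2), pos 2: r→z (+8), pos 3: o→y (+10), pos 4: w→y (+2) — repeating every 3. It's a Vigenère-style cipher with numeric key [10,2,8]: position i shifts by key[i mod 3].
On toxic: t+10=d, o+2=q, x+8=f, i+10=s, c+2=e.

dqfse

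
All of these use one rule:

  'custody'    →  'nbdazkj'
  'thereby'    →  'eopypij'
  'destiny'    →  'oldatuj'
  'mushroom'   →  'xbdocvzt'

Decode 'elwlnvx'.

telecom

Shifts by position in custody: pos 0: c→n (+11), pos 1: u→b (+7), pos 2: s→d (+11), pos 3: t→a (+7) — repeating every 2. It's a Vigenère-style cipher with numeric key [11,7]: position i shifts by key[i mod 2].
Decoding elwlnvx: e−11=t, l−7=e, w−11=l, l−7=e, n−11=c, v−7=o, x−11=m.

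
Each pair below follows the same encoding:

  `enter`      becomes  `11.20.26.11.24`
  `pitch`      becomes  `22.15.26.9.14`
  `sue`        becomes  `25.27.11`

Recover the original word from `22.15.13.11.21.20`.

e is letter #5 and maps to 11: an offset of 6. Each letter is replaced by its alphabet position (a=1..z=26) + 6.
Undoing it on 22.15.13.11.21.20: 22→(22−6)÷1=16=p, 15→(15−6)÷1=9=i, 13→(13−6)÷1=7=g, 11→(11−6)÷1=5=e, 21→(21−6)÷1=15=o, 20→(20−6)÷1=14=n.

pigeon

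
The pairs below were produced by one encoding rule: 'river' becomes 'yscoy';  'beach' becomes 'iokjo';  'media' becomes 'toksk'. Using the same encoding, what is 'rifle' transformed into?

ysmso

The shift depends on letter class: consonant r→y is +7, but vowel i→s is +10. The rule splits by letter class: vowels +10, consonants +7.
On rifle: r(cons)+7=y, i(vowel)+10=s, f(cons)+7=m, l(cons)+7=s, e(vowel)+10=o.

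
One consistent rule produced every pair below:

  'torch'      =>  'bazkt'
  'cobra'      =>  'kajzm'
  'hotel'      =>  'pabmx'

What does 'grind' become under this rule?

The shifts repeat in a cycle of length 3: positions 0,1,… shift by +8, +12, +8, then the pattern repeats.
On grind: g+8=o, r+12=d, i+8=q, n+8=v, d+12=p.

odqvp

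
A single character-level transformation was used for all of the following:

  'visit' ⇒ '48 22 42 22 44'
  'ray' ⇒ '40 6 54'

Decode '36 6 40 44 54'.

party

v(#22)→48 and i(#9)→22: differences scale by 2, so n = 2·pos + 4. The formula is n = 2×(alphabet index, a=1) + 4.
Decoding 36 6 40 44 54: 36→(36−4)÷2=16=p, 6→(6−4)÷2=1=a, 40→(40−4)÷2=18=r, 44→(44−4)÷2=20=t, 54→(54−4)÷2=25=y.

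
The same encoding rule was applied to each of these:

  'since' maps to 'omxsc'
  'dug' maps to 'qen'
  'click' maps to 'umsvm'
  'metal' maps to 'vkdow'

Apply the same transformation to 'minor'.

byxsw

Two steps: reverse the string, then apply a Caesar shift of +10.
Applying it to minor: reverse → ronim; then shift: r+10=b, o+10=y, n+10=x, i+10=s, m+10=w.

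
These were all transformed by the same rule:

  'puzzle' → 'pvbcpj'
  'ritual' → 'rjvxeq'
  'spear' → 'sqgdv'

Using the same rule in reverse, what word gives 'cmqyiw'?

In puzzle: p→p is +0, u→v is +1, z→b is +2, z→c is +3 — the shift increases by 1 each position. The shift increases by 1 at each position, starting from +0: 0, 1, 2, ….
Decoding cmqyiw: c−0=c, m−1=l, q−2=o, y−3=v, i−4=e, w−5=r.

clover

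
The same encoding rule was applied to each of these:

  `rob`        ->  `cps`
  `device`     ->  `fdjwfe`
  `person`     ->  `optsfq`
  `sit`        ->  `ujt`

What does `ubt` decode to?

The output letters match the input read backwards, each shifted +1: rob reversed is bor. The word is reversed, then every letter is shifted forward by 1.
Undoing it on ubt: shift back: u−1=t, b−1=a, t−1=s → tas; then reverse → sat.

sat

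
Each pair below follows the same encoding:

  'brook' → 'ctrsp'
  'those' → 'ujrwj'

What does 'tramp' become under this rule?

utdqu

In brook: b→c is +1, r→t is +2, o→r is +3, o→s is +4 — the shift increases by 1 each position. The shift increases by 1 at each position, starting from +1: 1, 2, 3, ….
Applying it to tramp: t+1=u, r+2=t, a+3=d, m+4=q, p+5=u.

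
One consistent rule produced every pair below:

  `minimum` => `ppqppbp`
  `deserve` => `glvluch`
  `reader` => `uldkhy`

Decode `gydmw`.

A repeating key of period 2 is used — shifts +3, +7 over and over.
Undoing it on gydmw: g−3=d, y−7=r, d−3=a, m−7=f, w−3=t.

draft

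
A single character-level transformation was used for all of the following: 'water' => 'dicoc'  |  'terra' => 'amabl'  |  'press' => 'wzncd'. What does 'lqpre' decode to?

eight

In water: w→d is +7, a→i is +8, t→c is +9, e→o is +10 — the shift increases by 1 each position. Letter i (0-indexed) is shifted by i+7, so successive shifts are 7, 8, 9, ….
Decoding lqpre: l−7=e, q−8=i, p−9=g, r−10=h, e−11=t.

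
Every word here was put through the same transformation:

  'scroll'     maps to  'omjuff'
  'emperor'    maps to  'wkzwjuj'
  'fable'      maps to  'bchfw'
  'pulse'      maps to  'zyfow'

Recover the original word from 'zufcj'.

polar

s(18)→o(14) and c(2)→m(12) fit y≡5x+2 (mod 26); the inverse of 5 mod 26 is 21. Treating letters as 0–25, the rule is x ↦ 5x + 2 (mod 26).
Undoing it on zufcj: z(25)→21·(25−2)≡15=p; u(20)→21·(20−2)≡14=o; f(5)→21·(5−2)≡11=l; c(2)→21·(2−2)≡0=a; j(9)→21·(9−2)≡17=r (all mod 26).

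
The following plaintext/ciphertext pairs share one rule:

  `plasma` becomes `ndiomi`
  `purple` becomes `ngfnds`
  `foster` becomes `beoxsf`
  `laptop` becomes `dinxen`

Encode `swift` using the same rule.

oycbx

This is an affine cipher: with a=0,…,z=25, each position x becomes (9x+8) mod 26.
On swift: s(18)→9·18+8≡14=o; w(22)→9·22+8≡24=y; i(8)→9·8+8≡2=c; f(5)→9·5+8≡1=b; t(19)→9·19+8≡23=x (all mod 26).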